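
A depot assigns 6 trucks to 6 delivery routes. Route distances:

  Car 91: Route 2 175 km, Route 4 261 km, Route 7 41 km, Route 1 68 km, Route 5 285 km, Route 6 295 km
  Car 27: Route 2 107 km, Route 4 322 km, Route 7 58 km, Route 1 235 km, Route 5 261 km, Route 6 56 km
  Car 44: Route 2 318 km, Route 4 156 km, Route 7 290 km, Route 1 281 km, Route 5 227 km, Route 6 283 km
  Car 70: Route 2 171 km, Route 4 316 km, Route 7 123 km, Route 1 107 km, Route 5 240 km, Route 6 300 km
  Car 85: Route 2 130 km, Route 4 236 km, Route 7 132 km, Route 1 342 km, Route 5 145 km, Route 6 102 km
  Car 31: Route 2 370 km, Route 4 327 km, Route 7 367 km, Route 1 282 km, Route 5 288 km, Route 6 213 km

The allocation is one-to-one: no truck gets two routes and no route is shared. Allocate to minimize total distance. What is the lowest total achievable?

Optimal: Car 91→Route 7 (41 km), Car 27→Route 2 (107 km), Car 44→Route 4 (156 km), Car 70→Route 1 (107 km), Car 85→Route 5 (145 km), Car 31→Route 6 (213 km) — total 41+107+156+107+145+213 = 769 km.
Min-entry greedy (repeatedly take the single cheapest remaining cell) gives 778 km, worse by 9.
Swapping Car 91↔Car 70 (Car 91→Route 1 68 km, Car 70→Route 7 123 km) adds 43.

Min total: 769 km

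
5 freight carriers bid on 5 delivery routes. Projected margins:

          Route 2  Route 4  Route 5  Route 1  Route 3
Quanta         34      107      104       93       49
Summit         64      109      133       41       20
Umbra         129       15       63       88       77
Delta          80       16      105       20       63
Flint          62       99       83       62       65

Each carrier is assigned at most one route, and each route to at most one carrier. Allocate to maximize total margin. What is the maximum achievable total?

Max total: $517k

Optimal: Quanta→Route 1 ($93k), Summit→Route 5 ($133k), Umbra→Route 2 ($129k), Delta→Route 3 ($63k), Flint→Route 4 ($99k) — total 93+133+129+63+99 = $517k.
Column-greedy (each route in turn goes to its best remaining carrier) gives $501k, worse by 16.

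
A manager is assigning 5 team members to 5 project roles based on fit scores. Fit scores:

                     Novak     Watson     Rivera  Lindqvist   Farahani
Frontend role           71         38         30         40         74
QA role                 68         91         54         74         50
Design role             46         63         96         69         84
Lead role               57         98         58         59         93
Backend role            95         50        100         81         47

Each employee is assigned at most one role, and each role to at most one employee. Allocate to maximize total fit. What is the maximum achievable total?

Max total: 437 pts

Optimal: Novak→Backend role (95 pts), Watson→Lead role (98 pts), Rivera→Design role (96 pts), Lindqvist→QA role (74 pts), Farahani→Frontend role (74 pts) — total 95+98+96+74+74 = 437 pts.
Column-greedy (each role in turn goes to its best remaining employee) gives 415 pts, worse by 22.
Every other assignment is strictly worse.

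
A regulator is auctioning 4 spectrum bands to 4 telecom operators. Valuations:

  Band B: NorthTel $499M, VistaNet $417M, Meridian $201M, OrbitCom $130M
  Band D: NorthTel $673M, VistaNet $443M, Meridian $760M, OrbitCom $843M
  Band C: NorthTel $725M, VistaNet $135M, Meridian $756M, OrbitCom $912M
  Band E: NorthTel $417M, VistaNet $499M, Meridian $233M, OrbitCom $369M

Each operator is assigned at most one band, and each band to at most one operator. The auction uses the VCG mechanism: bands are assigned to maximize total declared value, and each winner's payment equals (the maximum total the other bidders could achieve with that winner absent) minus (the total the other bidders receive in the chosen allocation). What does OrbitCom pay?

OrbitCom pays $226M.

Efficient allocation: NorthTel→Band B ($499M), VistaNet→Band E ($499M), Meridian→Band D ($760M), OrbitCom→Band C ($912M); total welfare W = $2670M.
OrbitCom receives Band C at value $912M, so the others get W − 912 = $1758M.
Without OrbitCom: best allocation of the remaining 3 bidders over all 4 bands is NorthTel→Band C ($725M), VistaNet→Band E ($499M), Meridian→Band D ($760M), total $1984M.
VCG payment = (others' best without OrbitCom) − (others' welfare with OrbitCom) = 1984 − 1758 = $226M.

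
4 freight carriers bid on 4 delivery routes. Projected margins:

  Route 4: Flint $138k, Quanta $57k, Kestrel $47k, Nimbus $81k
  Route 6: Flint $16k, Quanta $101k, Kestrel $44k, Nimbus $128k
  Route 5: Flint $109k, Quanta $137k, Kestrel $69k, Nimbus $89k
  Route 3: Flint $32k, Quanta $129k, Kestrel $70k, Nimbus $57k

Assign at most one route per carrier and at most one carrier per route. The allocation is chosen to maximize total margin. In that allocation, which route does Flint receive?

Optimal: Flint→Route 4 ($138k), Quanta→Route 5 ($137k), Kestrel→Route 3 ($70k), Nimbus→Route 6 ($128k) — total 138+137+70+128 = $473k.
Next-best assignment: Flint→Route 4, Quanta→Route 3, Kestrel→Route 5, Nimbus→Route 6 = $464k.
Every other assignment is strictly worse.

Flint receives Route 4.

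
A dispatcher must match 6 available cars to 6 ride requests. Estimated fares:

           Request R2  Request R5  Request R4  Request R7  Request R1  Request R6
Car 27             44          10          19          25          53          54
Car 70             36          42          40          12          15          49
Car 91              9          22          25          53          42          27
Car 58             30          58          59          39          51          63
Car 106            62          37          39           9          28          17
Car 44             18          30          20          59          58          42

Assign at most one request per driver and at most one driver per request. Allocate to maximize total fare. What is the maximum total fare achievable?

Max total: $328

Optimal: Car 27→Request R6 ($54), Car 70→Request R5 ($42), Car 91→Request R7 ($53), Car 58→Request R4 ($59), Car 106→Request R2 ($62), Car 44→Request R1 ($58) — total 54+42+53+59+62+58 = $328.
Column-greedy (each request in turn goes to its best remaining driver) gives $299, worse by 29.
Next-best assignment: Car 27→Request R6, Car 70→Request R4, Car 91→Request R7, Car 58→Request R5, Car 106→Request R2, Car 44→Request R1 = $325.
Checked against all permutations: $328 is optimal.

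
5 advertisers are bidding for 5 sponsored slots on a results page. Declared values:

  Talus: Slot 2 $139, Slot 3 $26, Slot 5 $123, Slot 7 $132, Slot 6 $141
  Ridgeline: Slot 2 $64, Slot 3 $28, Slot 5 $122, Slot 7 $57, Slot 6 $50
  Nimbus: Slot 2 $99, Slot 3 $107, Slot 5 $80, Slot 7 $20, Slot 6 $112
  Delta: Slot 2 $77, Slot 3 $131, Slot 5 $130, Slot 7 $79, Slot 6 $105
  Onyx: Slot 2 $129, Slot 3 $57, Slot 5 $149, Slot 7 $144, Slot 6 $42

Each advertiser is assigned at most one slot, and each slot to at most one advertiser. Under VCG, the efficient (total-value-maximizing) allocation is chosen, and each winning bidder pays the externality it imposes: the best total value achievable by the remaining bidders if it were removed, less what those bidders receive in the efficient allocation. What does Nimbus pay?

Efficient allocation: Talus→Slot 2 ($139), Ridgeline→Slot 5 ($122), Nimbus→Slot 6 ($112), Delta→Slot 3 ($131), Onyx→Slot 7 ($144); total welfare W = $648.
Nimbus receives Slot 6 at value $112, so the others get W − 112 = $536.
Without Nimbus: best allocation of the remaining 4 bidders over all 5 slots is Talus→Slot 6 ($141), Ridgeline→Slot 5 ($122), Delta→Slot 3 ($131), Onyx→Slot 7 ($144), total $538.
VCG payment = (others' best without Nimbus) − (others' welfare with Nimbus) = 538 − 536 = $2.

Nimbus pays $2.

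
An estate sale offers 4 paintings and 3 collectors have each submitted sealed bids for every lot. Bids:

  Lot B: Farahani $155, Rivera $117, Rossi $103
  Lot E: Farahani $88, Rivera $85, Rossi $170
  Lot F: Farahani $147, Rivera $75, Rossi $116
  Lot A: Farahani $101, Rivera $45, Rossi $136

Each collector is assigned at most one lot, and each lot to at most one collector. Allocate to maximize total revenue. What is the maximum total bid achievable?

This is the linear assignment problem.
Optimal: Farahani→Lot F ($147), Rivera→Lot B ($117), Rossi→Lot E ($170) — total 147+117+170 = $434.
Max-entry greedy (repeatedly take the single best remaining cell) gives $400, worse by 34.
Checked against all permutations: $434 is optimal.

Maximum total: $434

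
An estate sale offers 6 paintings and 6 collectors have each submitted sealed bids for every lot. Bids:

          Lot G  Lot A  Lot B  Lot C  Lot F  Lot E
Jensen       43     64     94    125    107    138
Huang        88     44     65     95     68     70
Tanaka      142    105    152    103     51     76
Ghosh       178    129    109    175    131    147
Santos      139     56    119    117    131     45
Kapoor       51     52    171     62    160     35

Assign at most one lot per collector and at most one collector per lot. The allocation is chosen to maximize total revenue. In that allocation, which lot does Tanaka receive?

Treat this as an assignment problem: match each collector to one lot.
Optimal: Jensen→Lot E ($138), Huang→Lot C ($95), Tanaka→Lot A ($105), Ghosh→Lot G ($178), Santos→Lot F ($131), Kapoor→Lot B ($171) — total 138+95+105+178+131+171 = $818.
Row-greedy (each collector in turn takes its best remaining lot) gives $746, worse by 72.
Next-best assignment: Jensen→Lot E, Huang→Lot C, Tanaka→Lot B, Ghosh→Lot A, Santos→Lot G, Kapoor→Lot F = $813.
Swapping Tanaka↔Kapoor (Tanaka→Lot B $152, Kapoor→Lot A $52) loses 72.
No other one-to-one assignment exceeds $818.
Tanaka's own top lot is Lot B ($152), but forcing Tanaka→Lot B and reassigning the rest optimally gives only $813 — worse by 5.

Tanaka receives Lot A.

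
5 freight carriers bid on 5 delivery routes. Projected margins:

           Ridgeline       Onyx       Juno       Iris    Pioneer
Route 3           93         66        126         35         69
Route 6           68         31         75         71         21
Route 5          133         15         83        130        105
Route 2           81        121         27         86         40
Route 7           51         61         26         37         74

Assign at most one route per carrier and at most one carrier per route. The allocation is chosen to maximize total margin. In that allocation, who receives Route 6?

This is a one-to-one assignment (maximum-weight bipartite matching).
Optimal: Ridgeline→Route 5 ($133k), Onyx→Route 2 ($121k), Juno→Route 3 ($126k), Iris→Route 6 ($71k), Pioneer→Route 7 ($74k) — total 133+121+126+71+74 = $525k.
Every other assignment is strictly worse.
Iris's own top route is Route 5 ($130k), but forcing Iris→Route 5 and reassigning the rest optimally gives only $519k — worse by 6.

Iris receives Route 6.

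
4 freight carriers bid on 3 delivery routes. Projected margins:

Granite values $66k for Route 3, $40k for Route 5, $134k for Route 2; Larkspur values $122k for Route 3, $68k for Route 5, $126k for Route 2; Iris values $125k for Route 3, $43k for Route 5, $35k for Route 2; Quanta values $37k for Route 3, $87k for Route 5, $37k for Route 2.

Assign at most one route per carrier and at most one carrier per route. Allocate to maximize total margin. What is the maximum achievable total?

Maximum total: $346k

Optimal: Iris→Route 3 ($125k), Quanta→Route 5 ($87k), Granite→Route 2 ($134k) — total 125+87+134 = $346k.
Row-greedy (each carrier in turn takes its best remaining route) gives $299k, worse by 47.
Next-best assignment: Larkspur→Route 3, Quanta→Route 5, Granite→Route 2 = $343k.
Swapping Iris↔Quanta (Iris→Route 5 $43k, Quanta→Route 3 $37k) loses 132.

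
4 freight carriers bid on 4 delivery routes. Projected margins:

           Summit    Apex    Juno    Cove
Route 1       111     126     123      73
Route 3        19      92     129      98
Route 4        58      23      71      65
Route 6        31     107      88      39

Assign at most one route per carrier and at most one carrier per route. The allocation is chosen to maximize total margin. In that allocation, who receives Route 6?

Apex receives Route 6.

This is the linear assignment problem.
Optimal: Summit→Route 1 ($111k), Apex→Route 6 ($107k), Juno→Route 3 ($129k), Cove→Route 4 ($65k) — total 111+107+129+65 = $412k.
Max-entry greedy (repeatedly take the single best remaining cell) gives $351k, worse by 61.
Swapping Cove↔Juno (Cove→Route 3 $98k, Juno→Route 4 $71k) loses 25.
Apex's own top route is Route 1 ($126k), but forcing Apex→Route 1 and reassigning the rest optimally gives only $370k — worse by 42.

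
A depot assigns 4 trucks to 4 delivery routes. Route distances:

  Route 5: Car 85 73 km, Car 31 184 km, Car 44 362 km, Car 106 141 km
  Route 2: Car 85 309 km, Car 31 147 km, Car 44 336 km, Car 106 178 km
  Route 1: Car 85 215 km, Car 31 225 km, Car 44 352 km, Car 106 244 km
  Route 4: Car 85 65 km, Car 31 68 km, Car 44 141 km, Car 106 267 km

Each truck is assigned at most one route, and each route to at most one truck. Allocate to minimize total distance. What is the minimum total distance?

Min total: 605 km

Optimal: Car 85→Route 5 (73 km), Car 31→Route 2 (147 km), Car 44→Route 4 (141 km), Car 106→Route 1 (244 km) — total 73+147+141+244 = 605 km.
Min-entry greedy (repeatedly take the single cheapest remaining cell) gives 705 km, worse by 100.
Next-best assignment: Car 85→Route 5, Car 31→Route 1, Car 44→Route 4, Car 106→Route 2 = 617 km.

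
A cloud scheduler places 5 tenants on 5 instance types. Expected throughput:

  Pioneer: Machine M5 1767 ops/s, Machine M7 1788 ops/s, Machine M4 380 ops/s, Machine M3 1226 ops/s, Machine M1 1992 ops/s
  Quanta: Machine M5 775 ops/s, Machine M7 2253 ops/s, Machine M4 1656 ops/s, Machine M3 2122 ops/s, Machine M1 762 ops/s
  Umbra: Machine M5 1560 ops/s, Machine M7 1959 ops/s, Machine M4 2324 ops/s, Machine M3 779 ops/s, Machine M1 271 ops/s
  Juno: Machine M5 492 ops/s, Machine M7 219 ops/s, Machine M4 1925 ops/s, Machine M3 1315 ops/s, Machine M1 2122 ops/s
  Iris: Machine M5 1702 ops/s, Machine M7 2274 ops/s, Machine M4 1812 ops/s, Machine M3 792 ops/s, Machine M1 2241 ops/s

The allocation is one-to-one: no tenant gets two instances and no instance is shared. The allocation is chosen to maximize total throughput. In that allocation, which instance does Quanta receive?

Quanta receives Machine M3.

Optimal: Pioneer→Machine M5 (1767 ops/s), Quanta→Machine M3 (2122 ops/s), Umbra→Machine M4 (2324 ops/s), Juno→Machine M1 (2122 ops/s), Iris→Machine M7 (2274 ops/s) — total 1767+2122+2324+2122+2274 = 10609 ops/s.
Row-greedy (each tenant in turn takes its best remaining instance) gives 9586 ops/s, worse by 1023.
Swapping Juno↔Umbra (Juno→Machine M4 1925 ops/s, Umbra→Machine M1 271 ops/s) loses 2250.
Quanta's own top instance is Machine M7 (2253 ops/s), but forcing Quanta→Machine M7 and reassigning the rest optimally gives only 9900 ops/s — worse by 709.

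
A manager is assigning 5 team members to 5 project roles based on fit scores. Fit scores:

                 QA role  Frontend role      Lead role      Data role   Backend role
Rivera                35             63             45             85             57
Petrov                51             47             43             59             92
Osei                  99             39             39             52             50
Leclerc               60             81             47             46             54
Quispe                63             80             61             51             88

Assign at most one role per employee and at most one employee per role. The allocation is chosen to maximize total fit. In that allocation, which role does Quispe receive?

Optimal: Rivera→Data role (85 pts), Petrov→Backend role (92 pts), Osei→QA role (99 pts), Leclerc→Frontend role (81 pts), Quispe→Lead role (61 pts) — total 85+92+99+81+61 = 418 pts.
Quispe's own top role is Backend role (88 pts), but forcing Quispe→Backend role and reassigning the rest optimally gives only 396 pts — worse by 22.

Quispe receives Lead role.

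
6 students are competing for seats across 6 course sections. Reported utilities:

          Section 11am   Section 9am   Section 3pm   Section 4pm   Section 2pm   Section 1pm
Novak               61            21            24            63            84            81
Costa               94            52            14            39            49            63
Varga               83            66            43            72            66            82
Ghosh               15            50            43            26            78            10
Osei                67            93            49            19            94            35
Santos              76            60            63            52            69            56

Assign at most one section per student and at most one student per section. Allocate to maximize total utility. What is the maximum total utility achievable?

Optimal: Novak→Section 1pm (81 points), Costa→Section 11am (94 points), Varga→Section 4pm (72 points), Ghosh→Section 2pm (78 points), Osei→Section 9am (93 points), Santos→Section 3pm (63 points) — total 81+94+72+78+93+63 = 481 points.
Max-entry greedy (repeatedly take the single best remaining cell) gives 446 points, worse by 35.
Next-best assignment: Novak→Section 4pm, Costa→Section 11am, Varga→Section 1pm, Ghosh→Section 2pm, Osei→Section 9am, Santos→Section 3pm = 473 points.
Swapping Novak↔Ghosh (Novak→Section 2pm 84 points, Ghosh→Section 1pm 10 points) loses 65.
Checked against all permutations: 481 points is optimal.

Max total: 481 points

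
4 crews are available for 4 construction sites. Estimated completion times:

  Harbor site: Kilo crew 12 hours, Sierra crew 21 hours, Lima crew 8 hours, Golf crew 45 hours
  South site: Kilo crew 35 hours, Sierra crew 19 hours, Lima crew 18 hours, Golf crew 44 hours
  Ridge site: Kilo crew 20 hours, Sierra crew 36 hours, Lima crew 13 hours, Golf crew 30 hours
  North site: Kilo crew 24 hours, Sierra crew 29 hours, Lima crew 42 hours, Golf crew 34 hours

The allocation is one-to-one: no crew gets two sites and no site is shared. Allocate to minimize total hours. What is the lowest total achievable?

Optimal: Kilo crew→Harbor site (12 hours), Sierra crew→South site (19 hours), Lima crew→Ridge site (13 hours), Golf crew→North site (34 hours) — total 12+19+13+34 = 78 hours.
Column-greedy (each site in turn goes to its cheapest remaining crew) gives 81 hours, worse by 3.
Swapping Kilo crew↔Sierra crew (Kilo crew→South site 35 hours, Sierra crew→Harbor site 21 hours) adds 25.

Minimum total: 78 hours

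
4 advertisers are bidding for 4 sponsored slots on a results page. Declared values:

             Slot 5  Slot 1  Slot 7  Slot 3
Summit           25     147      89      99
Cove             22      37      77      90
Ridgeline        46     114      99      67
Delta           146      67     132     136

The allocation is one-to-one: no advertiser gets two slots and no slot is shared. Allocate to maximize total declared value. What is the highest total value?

Max total: $482

This is a one-to-one assignment (maximum-weight bipartite matching).
Optimal: Summit→Slot 1 ($147), Cove→Slot 3 ($90), Ridgeline→Slot 7 ($99), Delta→Slot 5 ($146) — total 147+90+99+146 = $482.
Next-best assignment: Summit→Slot 7, Cove→Slot 3, Ridgeline→Slot 1, Delta→Slot 5 = $439.
Swapping Delta↔Ridgeline (Delta→Slot 7 $132, Ridgeline→Slot 5 $46) loses 67.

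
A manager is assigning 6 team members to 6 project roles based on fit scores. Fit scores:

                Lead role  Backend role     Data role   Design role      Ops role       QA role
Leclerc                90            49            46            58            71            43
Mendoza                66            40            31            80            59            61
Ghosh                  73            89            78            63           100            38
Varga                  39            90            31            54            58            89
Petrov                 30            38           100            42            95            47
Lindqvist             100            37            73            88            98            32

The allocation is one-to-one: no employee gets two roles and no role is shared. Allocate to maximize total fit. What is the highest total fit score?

Max total: 546 pts

This is a one-to-one assignment (maximum-weight bipartite matching).
Optimal: Leclerc→Lead role (90 pts), Mendoza→Design role (80 pts), Ghosh→Backend role (89 pts), Varga→QA role (89 pts), Petrov→Data role (100 pts), Lindqvist→Ops role (98 pts) — total 90+80+89+89+100+98 = 546 pts.
Column-greedy (each role in turn goes to its best remaining employee) gives 513 pts, worse by 33.
Next-best assignment: Leclerc→Lead role, Mendoza→QA role, Ghosh→Ops role, Varga→Backend role, Petrov→Data role, Lindqvist→Design role = 529 pts.
Every other assignment is strictly worse.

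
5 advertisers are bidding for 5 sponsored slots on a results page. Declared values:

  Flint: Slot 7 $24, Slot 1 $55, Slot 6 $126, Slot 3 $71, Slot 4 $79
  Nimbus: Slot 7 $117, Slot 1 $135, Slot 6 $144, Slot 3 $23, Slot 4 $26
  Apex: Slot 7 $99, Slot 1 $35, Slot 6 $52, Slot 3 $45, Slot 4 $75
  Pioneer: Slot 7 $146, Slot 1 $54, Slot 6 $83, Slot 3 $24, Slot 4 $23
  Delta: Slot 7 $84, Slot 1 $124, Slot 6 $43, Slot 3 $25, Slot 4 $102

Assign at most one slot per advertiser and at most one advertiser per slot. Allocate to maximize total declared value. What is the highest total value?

Maximum total: $560

Optimal: Flint→Slot 3 ($71), Nimbus→Slot 6 ($144), Apex→Slot 4 ($75), Pioneer→Slot 7 ($146), Delta→Slot 1 ($124) — total 71+144+75+146+124 = $560.
Max-entry greedy (repeatedly take the single best remaining cell) gives $538, worse by 22.
Next-best assignment: Flint→Slot 6, Nimbus→Slot 1, Apex→Slot 3, Pioneer→Slot 7, Delta→Slot 4 = $554.
No other one-to-one assignment exceeds $560.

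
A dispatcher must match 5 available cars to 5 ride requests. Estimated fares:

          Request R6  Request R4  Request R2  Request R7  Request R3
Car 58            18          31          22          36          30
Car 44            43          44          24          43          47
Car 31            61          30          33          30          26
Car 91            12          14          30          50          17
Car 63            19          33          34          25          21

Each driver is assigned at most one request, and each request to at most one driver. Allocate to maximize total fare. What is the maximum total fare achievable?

Max total: $223

Optimal: Car 58→Request R4 ($31), Car 44→Request R3 ($47), Car 31→Request R6 ($61), Car 91→Request R7 ($50), Car 63→Request R2 ($34) — total 31+47+61+50+34 = $223.
Column-greedy (each request in turn goes to its best remaining driver) gives $219, worse by 4.
Next-best assignment: Car 58→Request R3, Car 44→Request R4, Car 31→Request R6, Car 91→Request R7, Car 63→Request R2 = $219.
Swapping Car 91↔Car 58 (Car 91→Request R4 $14, Car 58→Request R7 $36) loses 31.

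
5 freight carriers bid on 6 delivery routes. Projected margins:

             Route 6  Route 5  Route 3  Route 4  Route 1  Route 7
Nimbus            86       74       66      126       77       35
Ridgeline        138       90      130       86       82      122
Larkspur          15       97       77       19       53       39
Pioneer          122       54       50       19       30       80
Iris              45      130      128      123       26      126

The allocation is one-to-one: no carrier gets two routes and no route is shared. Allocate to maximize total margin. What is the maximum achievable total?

Max total: $601k

This is a one-to-one assignment (maximum-weight bipartite matching).
Optimal: Nimbus→Route 4 ($126k), Ridgeline→Route 3 ($130k), Larkspur→Route 5 ($97k), Pioneer→Route 6 ($122k), Iris→Route 7 ($126k) — total 126+130+97+122+126 = $601k.
Column-greedy (each route in turn goes to its best remaining carrier) gives $501k, worse by 100.
Next-best assignment: Nimbus→Route 4, Ridgeline→Route 7, Larkspur→Route 5, Pioneer→Route 6, Iris→Route 3 = $595k.
Checked against all permutations: $601k is optimal.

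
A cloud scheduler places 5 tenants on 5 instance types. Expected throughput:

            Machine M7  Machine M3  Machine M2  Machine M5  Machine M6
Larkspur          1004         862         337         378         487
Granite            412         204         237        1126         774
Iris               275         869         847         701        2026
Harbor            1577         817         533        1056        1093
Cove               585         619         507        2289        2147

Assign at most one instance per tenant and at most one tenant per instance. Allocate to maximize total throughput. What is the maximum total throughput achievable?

Maximum total: 6991 ops/s

This is a one-to-one assignment (maximum-weight bipartite matching).
Optimal: Larkspur→Machine M3 (862 ops/s), Granite→Machine M2 (237 ops/s), Iris→Machine M6 (2026 ops/s), Harbor→Machine M7 (1577 ops/s), Cove→Machine M5 (2289 ops/s) — total 862+237+2026+1577+2289 = 6991 ops/s.
Column-greedy (each instance in turn goes to its best remaining tenant) gives 4566 ops/s, worse by 2425.
Next-best assignment: Larkspur→Machine M3, Granite→Machine M5, Iris→Machine M2, Harbor→Machine M7, Cove→Machine M6 = 6559 ops/s.
Swapping Harbor↔Granite (Harbor→Machine M2 533 ops/s, Granite→Machine M7 412 ops/s) loses 869.
Checked against all permutations: 6991 ops/s is optimal.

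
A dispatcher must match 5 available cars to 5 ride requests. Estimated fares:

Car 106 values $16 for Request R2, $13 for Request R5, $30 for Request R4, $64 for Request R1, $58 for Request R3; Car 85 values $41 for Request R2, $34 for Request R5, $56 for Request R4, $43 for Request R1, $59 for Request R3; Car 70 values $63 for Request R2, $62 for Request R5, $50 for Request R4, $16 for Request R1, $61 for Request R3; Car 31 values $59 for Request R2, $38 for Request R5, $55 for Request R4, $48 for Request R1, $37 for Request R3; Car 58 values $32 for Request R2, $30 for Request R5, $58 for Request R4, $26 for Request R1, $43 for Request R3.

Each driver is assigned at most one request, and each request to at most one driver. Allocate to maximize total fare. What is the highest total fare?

Optimal: Car 106→Request R1 ($64), Car 85→Request R3 ($59), Car 70→Request R5 ($62), Car 31→Request R2 ($59), Car 58→Request R4 ($58) — total 64+59+62+59+58 = $302.
Row-greedy (each driver in turn takes its best remaining request) gives $271, worse by 31.
Next-best assignment: Car 106→Request R1, Car 85→Request R4, Car 70→Request R5, Car 31→Request R2, Car 58→Request R3 = $284.

Max total: $302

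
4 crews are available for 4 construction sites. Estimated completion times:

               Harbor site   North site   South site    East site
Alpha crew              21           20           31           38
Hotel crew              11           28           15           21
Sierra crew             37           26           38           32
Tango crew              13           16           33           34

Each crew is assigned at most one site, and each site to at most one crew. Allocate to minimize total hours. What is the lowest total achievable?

Optimal: Alpha crew→North site (20 hours), Hotel crew→South site (15 hours), Sierra crew→East site (32 hours), Tango crew→Harbor site (13 hours) — total 20+15+32+13 = 80 hours.
Min-entry greedy (repeatedly take the single cheapest remaining cell) gives 90 hours, worse by 10.

Minimum total: 80 hours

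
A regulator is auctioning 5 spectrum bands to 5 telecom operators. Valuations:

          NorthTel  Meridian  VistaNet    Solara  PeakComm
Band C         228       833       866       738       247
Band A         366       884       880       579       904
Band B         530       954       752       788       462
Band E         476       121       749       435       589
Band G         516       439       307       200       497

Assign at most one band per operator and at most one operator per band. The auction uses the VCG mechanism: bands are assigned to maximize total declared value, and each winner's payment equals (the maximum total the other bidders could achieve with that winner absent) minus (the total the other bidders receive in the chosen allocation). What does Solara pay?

Efficient allocation: NorthTel→Band G ($516M), Meridian→Band B ($954M), VistaNet→Band E ($749M), Solara→Band C ($738M), PeakComm→Band A ($904M); total welfare W = $3861M.
Solara receives Band C at value $738M, so the others get W − 738 = $3123M.
Without Solara: best allocation of the remaining 4 bidders over all 5 bands is NorthTel→Band G ($516M), Meridian→Band B ($954M), VistaNet→Band C ($866M), PeakComm→Band A ($904M), total $3240M.
VCG payment = (others' best without Solara) − (others' welfare with Solara) = 3240 − 3123 = $117M.

Solara pays $117M.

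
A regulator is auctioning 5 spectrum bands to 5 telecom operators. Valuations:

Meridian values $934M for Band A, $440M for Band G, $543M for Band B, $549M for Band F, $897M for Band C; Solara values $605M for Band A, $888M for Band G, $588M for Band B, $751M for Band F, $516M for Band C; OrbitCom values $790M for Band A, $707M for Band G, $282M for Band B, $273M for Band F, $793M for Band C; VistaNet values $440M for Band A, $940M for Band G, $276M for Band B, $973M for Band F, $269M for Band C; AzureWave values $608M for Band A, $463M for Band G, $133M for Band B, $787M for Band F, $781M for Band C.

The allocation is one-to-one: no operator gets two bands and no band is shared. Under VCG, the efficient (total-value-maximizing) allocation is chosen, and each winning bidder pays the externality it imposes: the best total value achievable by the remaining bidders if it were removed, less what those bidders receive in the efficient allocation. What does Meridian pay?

Meridian pays $324M.

Efficient allocation: Meridian→Band A ($934M), Solara→Band B ($588M), OrbitCom→Band C ($793M), VistaNet→Band G ($940M), AzureWave→Band F ($787M); total welfare W = $4042M.
Meridian receives Band A at value $934M, so the others get W − 934 = $3108M.
Without Meridian: best allocation of the remaining 4 bidders over all 5 bands is Solara→Band G ($888M), OrbitCom→Band A ($790M), VistaNet→Band F ($973M), AzureWave→Band C ($781M), total $3432M.
VCG payment = (others' best without Meridian) − (others' welfare with Meridian) = 3432 − 3108 = $324M.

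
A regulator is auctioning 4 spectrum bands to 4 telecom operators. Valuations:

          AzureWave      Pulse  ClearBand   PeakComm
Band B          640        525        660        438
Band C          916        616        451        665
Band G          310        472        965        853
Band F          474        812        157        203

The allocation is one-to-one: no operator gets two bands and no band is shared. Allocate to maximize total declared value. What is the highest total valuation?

Maximum total: $3241M

This is the linear assignment problem.
Optimal: AzureWave→Band C ($916M), Pulse→Band F ($812M), ClearBand→Band B ($660M), PeakComm→Band G ($853M) — total 916+812+660+853 = $3241M.
Max-entry greedy (repeatedly take the single best remaining cell) gives $3131M, worse by 110.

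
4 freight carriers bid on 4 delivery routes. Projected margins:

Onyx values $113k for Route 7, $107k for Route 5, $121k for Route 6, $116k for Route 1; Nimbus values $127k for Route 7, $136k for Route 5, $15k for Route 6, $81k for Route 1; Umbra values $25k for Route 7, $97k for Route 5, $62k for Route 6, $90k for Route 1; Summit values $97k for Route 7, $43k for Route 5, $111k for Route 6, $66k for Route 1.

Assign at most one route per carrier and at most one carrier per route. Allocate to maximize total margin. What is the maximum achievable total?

Optimal: Onyx→Route 1 ($116k), Nimbus→Route 7 ($127k), Umbra→Route 5 ($97k), Summit→Route 6 ($111k) — total 116+127+97+111 = $451k.
Row-greedy (each carrier in turn takes its best remaining route) gives $444k, worse by 7.
Swapping Onyx↔Summit (Onyx→Route 6 $121k, Summit→Route 1 $66k) loses 40.
No other one-to-one assignment exceeds $451k.

Maximum total: $451k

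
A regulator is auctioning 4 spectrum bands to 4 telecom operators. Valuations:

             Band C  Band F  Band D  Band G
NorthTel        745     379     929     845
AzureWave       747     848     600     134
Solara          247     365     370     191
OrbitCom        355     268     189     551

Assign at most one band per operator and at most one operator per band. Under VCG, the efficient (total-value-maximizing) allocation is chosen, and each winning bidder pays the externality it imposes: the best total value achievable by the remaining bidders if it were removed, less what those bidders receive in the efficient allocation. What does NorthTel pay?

Efficient allocation: NorthTel→Band D ($929M), AzureWave→Band C ($747M), Solara→Band F ($365M), OrbitCom→Band G ($551M); total welfare W = $2592M.
NorthTel receives Band D at value $929M, so the others get W − 929 = $1663M.
Without NorthTel: best allocation of the remaining 3 bidders over all 4 bands is AzureWave→Band F ($848M), Solara→Band D ($370M), OrbitCom→Band G ($551M), total $1769M.
VCG payment = (others' best without NorthTel) − (others' welfare with NorthTel) = 1769 − 1663 = $106M.

NorthTel pays $106M.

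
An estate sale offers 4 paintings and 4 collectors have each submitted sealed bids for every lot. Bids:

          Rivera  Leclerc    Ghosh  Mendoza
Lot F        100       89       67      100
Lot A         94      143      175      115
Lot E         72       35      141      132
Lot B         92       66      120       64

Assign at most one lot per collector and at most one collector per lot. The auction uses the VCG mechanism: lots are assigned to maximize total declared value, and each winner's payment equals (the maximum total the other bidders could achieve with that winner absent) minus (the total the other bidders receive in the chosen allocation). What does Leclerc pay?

Leclerc pays $55.

Efficient allocation: Rivera→Lot F ($100), Leclerc→Lot A ($143), Ghosh→Lot B ($120), Mendoza→Lot E ($132); total welfare W = $495.
Leclerc receives Lot A at value $143, so the others get W − 143 = $352.
Without Leclerc: best allocation of the remaining 3 bidders over all 4 lots is Rivera→Lot F ($100), Ghosh→Lot A ($175), Mendoza→Lot E ($132), total $407.
VCG payment = (others' best without Leclerc) − (others' welfare with Leclerc) = 407 − 352 = $55.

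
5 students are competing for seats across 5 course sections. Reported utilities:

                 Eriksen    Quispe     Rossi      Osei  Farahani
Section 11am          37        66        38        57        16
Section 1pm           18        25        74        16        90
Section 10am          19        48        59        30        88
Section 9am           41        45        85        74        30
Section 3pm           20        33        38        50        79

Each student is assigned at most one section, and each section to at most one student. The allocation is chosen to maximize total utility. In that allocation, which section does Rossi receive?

Optimal: Eriksen→Section 3pm (20 points), Quispe→Section 11am (66 points), Rossi→Section 1pm (74 points), Osei→Section 9am (74 points), Farahani→Section 10am (88 points) — total 20+66+74+74+88 = 322 points.
Rossi's own top section is Section 9am (85 points), but forcing Rossi→Section 9am and reassigning the rest optimally gives only 310 points — worse by 12.

Rossi receives Section 1pm.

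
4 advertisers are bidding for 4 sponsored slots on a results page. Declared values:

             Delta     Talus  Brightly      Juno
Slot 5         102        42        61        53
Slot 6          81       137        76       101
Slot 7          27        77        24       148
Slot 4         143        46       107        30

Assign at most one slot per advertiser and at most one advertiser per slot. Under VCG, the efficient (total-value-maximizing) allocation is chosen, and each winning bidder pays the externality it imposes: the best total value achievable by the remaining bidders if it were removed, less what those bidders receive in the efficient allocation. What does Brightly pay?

Efficient allocation: Delta→Slot 5 ($102), Talus→Slot 6 ($137), Brightly→Slot 4 ($107), Juno→Slot 7 ($148); total welfare W = $494.
Brightly receives Slot 4 at value $107, so the others get W − 107 = $387.
Without Brightly: best allocation of the remaining 3 bidders over all 4 slots is Delta→Slot 4 ($143), Talus→Slot 6 ($137), Juno→Slot 7 ($148), total $428.
VCG payment = (others' best without Brightly) − (others' welfare with Brightly) = 428 − 387 = $41.

Brightly pays $41.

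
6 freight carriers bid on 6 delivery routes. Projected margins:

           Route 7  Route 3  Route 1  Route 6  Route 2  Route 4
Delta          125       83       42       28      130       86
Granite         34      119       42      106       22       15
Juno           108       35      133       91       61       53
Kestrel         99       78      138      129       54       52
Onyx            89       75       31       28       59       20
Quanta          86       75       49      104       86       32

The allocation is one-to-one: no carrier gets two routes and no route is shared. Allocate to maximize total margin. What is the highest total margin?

Max total: $642k

Optimal: Delta→Route 4 ($86k), Granite→Route 3 ($119k), Juno→Route 1 ($133k), Kestrel→Route 6 ($129k), Onyx→Route 7 ($89k), Quanta→Route 2 ($86k) — total 86+119+133+129+89+86 = $642k.
Swapping Kestrel↔Granite (Kestrel→Route 3 $78k, Granite→Route 6 $106k) loses 64.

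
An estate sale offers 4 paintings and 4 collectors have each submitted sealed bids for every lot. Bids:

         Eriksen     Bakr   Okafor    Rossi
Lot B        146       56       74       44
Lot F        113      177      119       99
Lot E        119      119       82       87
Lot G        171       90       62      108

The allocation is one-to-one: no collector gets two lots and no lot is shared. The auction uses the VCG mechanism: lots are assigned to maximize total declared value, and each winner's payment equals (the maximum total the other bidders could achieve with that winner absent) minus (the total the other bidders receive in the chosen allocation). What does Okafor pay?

Okafor pays $4.

Efficient allocation: Eriksen→Lot B ($146), Bakr→Lot F ($177), Okafor→Lot E ($82), Rossi→Lot G ($108); total welfare W = $513.
Okafor receives Lot E at value $82, so the others get W − 82 = $431.
Without Okafor: best allocation of the remaining 3 bidders over all 4 lots is Eriksen→Lot G ($171), Bakr→Lot F ($177), Rossi→Lot E ($87), total $435.
VCG payment = (others' best without Okafor) − (others' welfare with Okafor) = 435 − 431 = $4.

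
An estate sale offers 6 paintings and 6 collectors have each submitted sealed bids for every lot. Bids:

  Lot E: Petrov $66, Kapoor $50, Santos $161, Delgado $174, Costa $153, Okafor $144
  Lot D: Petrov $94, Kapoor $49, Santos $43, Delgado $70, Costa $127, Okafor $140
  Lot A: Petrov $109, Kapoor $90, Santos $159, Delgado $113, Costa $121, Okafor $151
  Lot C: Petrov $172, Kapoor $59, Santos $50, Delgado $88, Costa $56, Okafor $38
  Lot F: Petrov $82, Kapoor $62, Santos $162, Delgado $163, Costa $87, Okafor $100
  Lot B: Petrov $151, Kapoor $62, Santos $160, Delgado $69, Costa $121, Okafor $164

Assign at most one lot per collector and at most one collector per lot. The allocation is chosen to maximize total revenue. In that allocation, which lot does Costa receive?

Treat this as an assignment problem: match each collector to one lot.
Optimal: Petrov→Lot C ($172), Kapoor→Lot A ($90), Santos→Lot F ($162), Delgado→Lot E ($174), Costa→Lot D ($127), Okafor→Lot B ($164) — total 172+90+162+174+127+164 = $889.
Column-greedy (each lot in turn goes to its best remaining collector) gives $794, worse by 95.
Swapping Santos↔Kapoor (Santos→Lot A $159, Kapoor→Lot F $62) loses 31.
Costa's own top lot is Lot E ($153), but forcing Costa→Lot E and reassigning the rest optimally gives only $878 — worse by 11.

Costa receives Lot D.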